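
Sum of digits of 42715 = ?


4 + 2 + 7 + 1 + 5 = 19


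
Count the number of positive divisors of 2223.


2223 = 3^2 × 13^1 × 19^1
d(2223) = (2+1) × (1+1) × (1+1) = 12

12 divisors


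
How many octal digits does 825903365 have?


825903365 in base 8 = 6116444405
Number of digits = 10

10 digits (base 8)


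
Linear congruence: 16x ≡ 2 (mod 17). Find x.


GCD(16, 17) = 1, unique solution
a^(-1) mod 17 = 16
x = 16 * 2 mod 17 = 15

x ≡ 15 (mod 17)


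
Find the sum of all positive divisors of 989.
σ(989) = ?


Divisors of 989: 1, 23, 43, 989
Sum = 1 + 23 + 43 + 989 = 1056

σ(989) = 1056


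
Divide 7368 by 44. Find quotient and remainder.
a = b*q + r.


7368 = 44 * 167 + 20
Check: 7348 + 20 = 7368

q = 167, r = 20


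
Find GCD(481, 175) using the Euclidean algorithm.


481 = 2 * 175 + 131
175 = 1 * 131 + 44
131 = 2 * 44 + 43
44 = 1 * 43 + 1
43 = 43 * 1 + 0
GCD = 1


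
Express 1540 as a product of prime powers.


1540 / 2 = 770
770 / 2 = 385
385 / 5 = 77
77 / 7 = 11
11 / 11 = 1
1540 = 2^2 × 5 × 7 × 11


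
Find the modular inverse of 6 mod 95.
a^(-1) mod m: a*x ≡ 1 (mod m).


Use the extended Euclidean algorithm on (95, 6); each row r = 95*s + 6*t:
r=95, s=1, t=0
r=6, s=0, t=1
q=15: r=5, s=1, t=-15   [95*(1) + 6*(-15) = 5]
q=1: r=1, s=-1, t=16   [95*(-1) + 6*(16) = 1]
q=5: r=0, s=6, t=-95   [95*(6) + 6*(-95) = 0]
GCD = 1 with t = 16, so 6*(16) ≡ 1 (mod 95)
Inverse = 16 mod 95 = 16
Check: 6 * 16 = 96 ≡ 1 (mod 95)

6^(-1) ≡ 16 (mod 95)


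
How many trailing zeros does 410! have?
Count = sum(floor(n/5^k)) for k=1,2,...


floor(410/5) = 82
floor(410/25) = 16
floor(410/125) = 3
Total = 101

101 trailing zeros


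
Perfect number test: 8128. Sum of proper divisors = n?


Proper divisors of 8128: 1, 2, 4, 8, 16, 32, 64, 127, 254, 508, 1016, 2032, 4064
Sum = 1 + 2 + 4 + 8 + 16 + 32 + 64 + 127 + 254 + 508 + 1016 + 2032 + 4064 = 8128

Yes, 8128 is perfect (8128 = 8128)


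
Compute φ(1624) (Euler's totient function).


1624 = 2^3 × 7 × 29
Prime factors: 2, 7, 29
φ(1624) = 1624 × (1-1/2) × (1-1/7) × (1-1/29)
= 1624 × 1/2 × 6/7 × 28/29 = 672

φ(1624) = 672


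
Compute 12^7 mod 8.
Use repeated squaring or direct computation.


12^1 mod 8 = 4
12^2 mod 8 = 0
12^3 mod 8 = 0
12^4 mod 8 = 0
12^5 mod 8 = 0
12^6 mod 8 = 0
12^7 mod 8 = 0


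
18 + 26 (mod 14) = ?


18 + 26 = 44
44 mod 14 = 2


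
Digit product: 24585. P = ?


2 × 4 × 5 × 8 × 5 = 1600


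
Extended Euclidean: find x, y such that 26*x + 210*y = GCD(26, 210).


Tabular extended Euclidean (each row: r = 26*s + 210*t):
r=26, s=1, t=0
r=210, s=0, t=1
q=0: r=26, s=1, t=0   [26*(1) + 210*(0) = 26]
q=8: r=2, s=-8, t=1   [26*(-8) + 210*(1) = 2]
q=13: r=0, s=105, t=-13   [26*(105) + 210*(-13) = 0]
GCD = 2; from the row with r=2: x=-8, y=1
Check: 26*(-8) + 210*(1) = -208 + 210 = 2

GCD = 2, x = -8, y = 1


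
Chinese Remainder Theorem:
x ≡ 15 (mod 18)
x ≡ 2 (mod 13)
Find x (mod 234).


M = 18*13 = 234
M1 = M/18 = 13, M2 = M/13 = 18
M1^(-1) mod 18 = 7, M2^(-1) mod 13 = 8
x = 15*13*7 + 2*18*8 = 1653
1653 mod 234 = 15
Check: 15 mod 18 = 15 ✓, 15 mod 13 = 2 ✓

x ≡ 15 (mod 234)


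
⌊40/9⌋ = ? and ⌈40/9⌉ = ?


40/9 = 4.4444
floor = 4
ceil = 5

floor = 4, ceil = 5


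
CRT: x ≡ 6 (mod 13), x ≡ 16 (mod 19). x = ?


M = 13*19 = 247
M1 = M/13 = 19, M2 = M/19 = 13
M1^(-1) mod 13 = 11, M2^(-1) mod 19 = 3
x = 6*19*11 + 16*13*3 = 1878
1878 mod 247 = 149
Check: 149 mod 13 = 6 ✓, 149 mod 19 = 16 ✓

x ≡ 149 (mod 247)


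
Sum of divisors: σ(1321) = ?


Divisors of 1321: 1, 1321
Sum = 1 + 1321 = 1322

σ(1321) = 1322


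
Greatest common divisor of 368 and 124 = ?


368 = 2 * 124 + 120
124 = 1 * 120 + 4
120 = 30 * 4 + 0
GCD = 4


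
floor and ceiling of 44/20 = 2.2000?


44/20 = 2.2000
floor = 2
ceil = 3

floor = 2, ceil = 3


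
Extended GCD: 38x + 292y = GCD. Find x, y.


Tabular extended Euclidean (each row: r = 38*s + 292*t):
r=38, s=1, t=0
r=292, s=0, t=1
q=0: r=38, s=1, t=0   [38*(1) + 292*(0) = 38]
q=7: r=26, s=-7, t=1   [38*(-7) + 292*(1) = 26]
q=1: r=12, s=8, t=-1   [38*(8) + 292*(-1) = 12]
q=2: r=2, s=-23, t=3   [38*(-23) + 292*(3) = 2]
q=6: r=0, s=146, t=-19   [38*(146) + 292*(-19) = 0]
GCD = 2; from the row with r=2: x=-23, y=3
Check: 38*(-23) + 292*(3) = -874 + 876 = 2

GCD = 2, x = -23, y = 3


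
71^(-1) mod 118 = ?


Use the extended Euclidean algorithm on (118, 71); each row r = 118*s + 71*t:
r=118, s=1, t=0
r=71, s=0, t=1
q=1: r=47, s=1, t=-1   [118*(1) + 71*(-1) = 47]
q=1: r=24, s=-1, t=2   [118*(-1) + 71*(2) = 24]
q=1: r=23, s=2, t=-3   [118*(2) + 71*(-3) = 23]
q=1: r=1, s=-3, t=5   [118*(-3) + 71*(5) = 1]
q=23: r=0, s=71, t=-118   [118*(71) + 71*(-118) = 0]
GCD = 1 with t = 5, so 71*(5) ≡ 1 (mod 118)
Inverse = 5 mod 118 = 5
Check: 71 * 5 = 355 ≡ 1 (mod 118)

71^(-1) ≡ 5 (mod 118)


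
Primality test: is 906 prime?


906 / 2 = 453 (exact division)
906 is NOT prime.

No, 906 is not prime


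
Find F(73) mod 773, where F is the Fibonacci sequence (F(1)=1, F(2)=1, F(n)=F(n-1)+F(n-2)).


F(k) mod 773 for k=1..73:
1, 1, 2, 3, 5, 8, 13, 21, 34, 55, 89, 144, 233, 377, 610, 214, 51, 265, 316, 581, 124, 705, 56, 761, 44, 32, 76, 108, 184, 292, 476, 768, 471, 466, 164, 630, 21, 651, 672, 550, 449, 226, 675, 128, 30, 158, 188, 346, 534, 107, 641, 748, 616, 591, 434, 252, 686, 165, 78, 243, 321, 564, 112, 676, 15, 691, 706, 624, 557, 408, 192, 600, 19
F(73) mod 773 = 19


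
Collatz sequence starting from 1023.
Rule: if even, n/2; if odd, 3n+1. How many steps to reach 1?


1023 → 3070 → 1535 → 4606 → 2303 → 6910 → 3455 → 10366 → 5183 → 15550 → 7775 → 23326 → 11663 → 34990 → 17495 → 52486 → 26243 → 78730 → 39365 → 118096 → 59048 → 29524 → 14762 → 7381 → 22144 → 11072 → 5536 → 2768 → 1384 → 692 → 346 → 173 → 520 → 260 → 130 → 65 → 196 → 98 → 49 → 148 → 74 → 37 → 112 → 56 → 28 → 14 → 7 → 22 → 11 → 34 → 17 → 52 → 26 → 13 → 40 → 20 → 10 → 5 → 16 → 8 → 4 → 2 → 1
Total steps = 62

62 steps


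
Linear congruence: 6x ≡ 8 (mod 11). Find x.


GCD(6, 11) = 1, unique solution
a^(-1) mod 11 = 2
x = 2 * 8 mod 11 = 5

x ≡ 5 (mod 11)


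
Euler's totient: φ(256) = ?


256 = 2^8
Prime factors: 2
φ(256) = 256 × (1-1/2)
= 256 × 1/2 = 128

φ(256) = 128


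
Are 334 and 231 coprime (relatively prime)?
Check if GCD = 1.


Euclidean algorithm:
334 = 1 * 231 + 103
231 = 2 * 103 + 25
103 = 4 * 25 + 3
25 = 8 * 3 + 1
3 = 3 * 1 + 0
GCD(334, 231) = 1

Yes, coprime (GCD = 1)


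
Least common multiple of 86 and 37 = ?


GCD(86, 37) = 1
LCM = 86*37/1 = 3182/1 = 3182

LCM = 3182


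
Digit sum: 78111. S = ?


7 + 8 + 1 + 1 + 1 = 18


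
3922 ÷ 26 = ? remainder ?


3922 = 26 * 150 + 22
Check: 3900 + 22 = 3922

q = 150, r = 22


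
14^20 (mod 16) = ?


14^1 mod 16 = 14
14^2 mod 16 = 4
14^3 mod 16 = 8
14^4 mod 16 = 0
14^5 mod 16 = 0
14^6 mod 16 = 0
14^7 mod 16 = 0
14^8 mod 16 = 0
14^9 mod 16 = 0
14^10 mod 16 = 0
14^11 mod 16 = 0
14^12 mod 16 = 0
14^13 mod 16 = 0
14^14 mod 16 = 0
14^15 mod 16 = 0
14^16 mod 16 = 0
14^17 mod 16 = 0
14^18 mod 16 = 0
14^19 mod 16 = 0
14^20 mod 16 = 0


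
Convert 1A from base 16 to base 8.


1A (base 16) = 26 (decimal)
26 (decimal) = 32 (base 8)


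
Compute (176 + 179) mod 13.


176 + 179 = 355
355 mod 13 = 4


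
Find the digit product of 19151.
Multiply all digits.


1 × 9 × 1 × 5 × 1 = 45


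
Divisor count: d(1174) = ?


1174 = 2^1 × 587^1
d(1174) = (1+1) × (1+1) = 4

4 divisors


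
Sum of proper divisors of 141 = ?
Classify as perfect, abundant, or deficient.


Proper divisors: 1, 3, 47
Sum = 1 + 3 + 47 = 51
51 < 141 → deficient

s(141) = 51 (deficient)


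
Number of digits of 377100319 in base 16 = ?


377100319 in base 16 = 167A181F
Number of digits = 8

8 digits (base 16)


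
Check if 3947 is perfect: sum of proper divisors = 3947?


Proper divisors of 3947: 1
Sum = 1 = 1

No, 3947 is not perfect (1 ≠ 3947)


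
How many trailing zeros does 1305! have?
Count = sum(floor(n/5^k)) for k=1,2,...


floor(1305/5) = 261
floor(1305/25) = 52
floor(1305/125) = 10
floor(1305/625) = 2
Total = 325

325 trailing zeros


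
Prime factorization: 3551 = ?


3551 / 53 = 67
67 / 67 = 1
3551 = 53 × 67


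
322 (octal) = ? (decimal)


322 (base 8) = 210 (decimal)
210 (decimal) = 210 (base 10)


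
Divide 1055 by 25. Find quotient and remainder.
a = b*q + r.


1055 = 25 * 42 + 5
Check: 1050 + 5 = 1055

q = 42, r = 5


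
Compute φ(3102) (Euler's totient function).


3102 = 2 × 3 × 11 × 47
Prime factors: 2, 3, 11, 47
φ(3102) = 3102 × (1-1/2) × (1-1/3) × (1-1/11) × (1-1/47)
= 3102 × 1/2 × 2/3 × 10/11 × 46/47 = 920

φ(3102) = 920


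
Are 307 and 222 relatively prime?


Euclidean algorithm:
307 = 1 * 222 + 85
222 = 2 * 85 + 52
85 = 1 * 52 + 33
52 = 1 * 33 + 19
33 = 1 * 19 + 14
19 = 1 * 14 + 5
14 = 2 * 5 + 4
5 = 1 * 4 + 1
4 = 4 * 1 + 0
GCD(307, 222) = 1

Yes, coprime (GCD = 1)


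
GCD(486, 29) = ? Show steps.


486 = 16 * 29 + 22
29 = 1 * 22 + 7
22 = 3 * 7 + 1
7 = 7 * 1 + 0
GCD = 1


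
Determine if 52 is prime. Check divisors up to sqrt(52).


52 / 2 = 26 (exact division)
52 is NOT prime.

No, 52 is not prime


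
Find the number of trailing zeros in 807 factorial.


floor(807/5) = 161
floor(807/25) = 32
floor(807/125) = 6
floor(807/625) = 1
Total = 200

200 trailing zeros


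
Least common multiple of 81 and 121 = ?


GCD(81, 121) = 1
LCM = 81*121/1 = 9801/1 = 9801

LCM = 9801


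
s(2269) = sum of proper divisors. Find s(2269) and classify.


Proper divisors: 1
Sum = 1 = 1
1 < 2269 → deficient

s(2269) = 1 (deficient)


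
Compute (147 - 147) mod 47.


147 - 147 = 0
0 mod 47 = 0


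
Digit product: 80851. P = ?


8 × 0 × 8 × 5 × 1 = 0


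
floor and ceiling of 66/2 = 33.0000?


66/2 = 33.0000
floor = 33
ceil = 33

floor = 33, ceil = 33


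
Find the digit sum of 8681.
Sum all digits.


8 + 6 + 8 + 1 = 23


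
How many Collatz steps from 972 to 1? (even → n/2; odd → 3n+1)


972 → 486 → 243 → 730 → 365 → 1096 → 548 → 274 → 137 → 412 → 206 → 103 → 310 → 155 → 466 → 233 → 700 → 350 → 175 → 526 → 263 → 790 → 395 → 1186 → 593 → 1780 → 890 → 445 → 1336 → 668 → 334 → 167 → 502 → 251 → 754 → 377 → 1132 → 566 → 283 → 850 → 425 → 1276 → 638 → 319 → 958 → 479 → 1438 → 719 → 2158 → 1079 → 3238 → 1619 → 4858 → 2429 → 7288 → 3644 → 1822 → 911 → 2734 → 1367 → 4102 → 2051 → 6154 → 3077 → 9232 → 4616 → 2308 → 1154 → 577 → 1732 → 866 → 433 → 1300 → 650 → 325 → 976 → 488 → 244 → 122 → 61 → 184 → 92 → 46 → 23 → 70 → 35 → 106 → 53 → 160 → 80 → 40 → 20 → 10 → 5 → 16 → 8 → 4 → 2 → 1
Total steps = 98

98 steps


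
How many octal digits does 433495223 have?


433495223 in base 8 = 3165516267
Number of digits = 10

10 digits (base 8)


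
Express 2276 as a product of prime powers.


2276 / 2 = 1138
1138 / 2 = 569
569 / 569 = 1
2276 = 2^2 × 569


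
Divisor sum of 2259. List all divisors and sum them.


Divisors of 2259: 1, 3, 9, 251, 753, 2259
Sum = 1 + 3 + 9 + 251 + 753 + 2259 = 3276

σ(2259) = 3276


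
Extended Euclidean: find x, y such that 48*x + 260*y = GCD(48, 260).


Tabular extended Euclidean (each row: r = 48*s + 260*t):
r=48, s=1, t=0
r=260, s=0, t=1
q=0: r=48, s=1, t=0   [48*(1) + 260*(0) = 48]
q=5: r=20, s=-5, t=1   [48*(-5) + 260*(1) = 20]
q=2: r=8, s=11, t=-2   [48*(11) + 260*(-2) = 8]
q=2: r=4, s=-27, t=5   [48*(-27) + 260*(5) = 4]
q=2: r=0, s=65, t=-12   [48*(65) + 260*(-12) = 0]
GCD = 4; from the row with r=4: x=-27, y=5
Check: 48*(-27) + 260*(5) = -1296 + 1300 = 4

GCD = 4, x = -27, y = 5


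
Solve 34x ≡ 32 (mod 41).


GCD(34, 41) = 1, unique solution
a^(-1) mod 41 = 35
x = 35 * 32 mod 41 = 13

x ≡ 13 (mod 41)


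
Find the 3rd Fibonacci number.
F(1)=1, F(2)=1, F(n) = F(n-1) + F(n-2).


Sequence: 1, 1, 2
F(3) = 2


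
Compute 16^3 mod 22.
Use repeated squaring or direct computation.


16^1 mod 22 = 16
16^2 mod 22 = 14
16^3 mod 22 = 4


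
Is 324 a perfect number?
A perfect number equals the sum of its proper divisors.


Proper divisors of 324: 1, 2, 3, 4, 6, 9, 12, 18, 27, 36, 54, 81, 108, 162
Sum = 1 + 2 + 3 + 4 + 6 + 9 + 12 + 18 + 27 + 36 + 54 + 81 + 108 + 162 = 523

No, 324 is not perfect (523 ≠ 324)


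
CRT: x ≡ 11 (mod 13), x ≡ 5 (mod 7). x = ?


M = 13*7 = 91
M1 = M/13 = 7, M2 = M/7 = 13
M1^(-1) mod 13 = 2, M2^(-1) mod 7 = 6
x = 11*7*2 + 5*13*6 = 544
544 mod 91 = 89
Check: 89 mod 13 = 11 ✓, 89 mod 7 = 5 ✓

x ≡ 89 (mod 91)


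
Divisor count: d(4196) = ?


4196 = 2^2 × 1049^1
d(4196) = (2+1) × (1+1) = 6

6 divisors


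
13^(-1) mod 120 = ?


Use the extended Euclidean algorithm on (120, 13); each row r = 120*s + 13*t:
r=120, s=1, t=0
r=13, s=0, t=1
q=9: r=3, s=1, t=-9   [120*(1) + 13*(-9) = 3]
q=4: r=1, s=-4, t=37   [120*(-4) + 13*(37) = 1]
q=3: r=0, s=13, t=-120   [120*(13) + 13*(-120) = 0]
GCD = 1 with t = 37, so 13*(37) ≡ 1 (mod 120)
Inverse = 37 mod 120 = 37
Check: 13 * 37 = 481 ≡ 1 (mod 120)

13^(-1) ≡ 37 (mod 120)


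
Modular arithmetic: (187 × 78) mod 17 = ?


187 × 78 = 14586
14586 mod 17 = 0


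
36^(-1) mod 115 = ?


Use the extended Euclidean algorithm on (115, 36); each row r = 115*s + 36*t:
r=115, s=1, t=0
r=36, s=0, t=1
q=3: r=7, s=1, t=-3   [115*(1) + 36*(-3) = 7]
q=5: r=1, s=-5, t=16   [115*(-5) + 36*(16) = 1]
q=7: r=0, s=36, t=-115   [115*(36) + 36*(-115) = 0]
GCD = 1 with t = 16, so 36*(16) ≡ 1 (mod 115)
Inverse = 16 mod 115 = 16
Check: 36 * 16 = 576 ≡ 1 (mod 115)

36^(-1) ≡ 16 (mod 115)


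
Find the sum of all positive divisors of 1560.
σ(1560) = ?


Divisors of 1560: 1, 2, 3, 4, 5, 6, 8, 10, 12, 13, 15, 20, 24, 26, 30, 39, 40, 52, 60, 65, 78, 104, 120, 130, 156, 195, 260, 312, 390, 520, 780, 1560
Sum = 1 + 2 + 3 + 4 + 5 + 6 + 8 + 10 + 12 + 13 + 15 + 20 + 24 + 26 + 30 + 39 + 40 + 52 + 60 + 65 + 78 + 104 + 120 + 130 + 156 + 195 + 260 + 312 + 390 + 520 + 780 + 1560 = 5040

σ(1560) = 5040


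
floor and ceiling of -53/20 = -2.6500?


-53/20 = -2.6500
floor = -3
ceil = -2

floor = -3, ceil = -2


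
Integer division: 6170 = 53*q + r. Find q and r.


6170 = 53 * 116 + 22
Check: 6148 + 22 = 6170

q = 116, r = 22


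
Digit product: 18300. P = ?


1 × 8 × 3 × 0 × 0 = 0


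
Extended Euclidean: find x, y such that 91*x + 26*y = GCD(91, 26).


Tabular extended Euclidean (each row: r = 91*s + 26*t):
r=91, s=1, t=0
r=26, s=0, t=1
q=3: r=13, s=1, t=-3   [91*(1) + 26*(-3) = 13]
q=2: r=0, s=-2, t=7   [91*(-2) + 26*(7) = 0]
GCD = 13; from the row with r=13: x=1, y=-3
Check: 91*(1) + 26*(-3) = 91 - 78 = 13

GCD = 13, x = 1, y = -3


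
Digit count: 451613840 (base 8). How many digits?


451613840 in base 8 = 3272612220
Number of digits = 10

10 digits (base 8)


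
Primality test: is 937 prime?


Check divisors up to sqrt(937) = 30.6105
No divisors found.
937 is prime.

Yes, 937 is prime


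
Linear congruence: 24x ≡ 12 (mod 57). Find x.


GCD(24, 57) = 3 divides 12
Divide: 8x ≡ 4 (mod 19)
x ≡ 10 (mod 19)


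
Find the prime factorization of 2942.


2942 / 2 = 1471
1471 / 1471 = 1
2942 = 2 × 1471


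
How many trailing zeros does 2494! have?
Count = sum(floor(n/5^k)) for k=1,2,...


floor(2494/5) = 498
floor(2494/25) = 99
floor(2494/125) = 19
floor(2494/625) = 3
Total = 619

619 trailing zeros


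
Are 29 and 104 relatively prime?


Euclidean algorithm:
104 = 3 * 29 + 17
29 = 1 * 17 + 12
17 = 1 * 12 + 5
12 = 2 * 5 + 2
5 = 2 * 2 + 1
2 = 2 * 1 + 0
GCD(29, 104) = 1

Yes, coprime (GCD = 1)


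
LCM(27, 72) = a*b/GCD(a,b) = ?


GCD(27, 72) = 9
LCM = 27*72/9 = 1944/9 = 216

LCM = 216


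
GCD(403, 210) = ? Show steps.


403 = 1 * 210 + 193
210 = 1 * 193 + 17
193 = 11 * 17 + 6
17 = 2 * 6 + 5
6 = 1 * 5 + 1
5 = 5 * 1 + 0
GCD = 1


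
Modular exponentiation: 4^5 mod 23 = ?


4^1 mod 23 = 4
4^2 mod 23 = 16
4^3 mod 23 = 18
4^4 mod 23 = 3
4^5 mod 23 = 12


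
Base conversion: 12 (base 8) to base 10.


12 (base 8) = 10 (decimal)
10 (decimal) = 10 (base 10)


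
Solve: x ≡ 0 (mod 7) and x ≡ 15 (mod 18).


M = 7*18 = 126
M1 = M/7 = 18, M2 = M/18 = 7
M1^(-1) mod 7 = 2, M2^(-1) mod 18 = 13
x = 0*18*2 + 15*7*13 = 1365
1365 mod 126 = 105
Check: 105 mod 7 = 0 ✓, 105 mod 18 = 15 ✓

x ≡ 105 (mod 126)


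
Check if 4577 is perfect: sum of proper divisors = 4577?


Proper divisors of 4577: 1, 23, 199
Sum = 1 + 23 + 199 = 223

No, 4577 is not perfect (223 ≠ 4577)


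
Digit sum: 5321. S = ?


5 + 3 + 2 + 1 = 11


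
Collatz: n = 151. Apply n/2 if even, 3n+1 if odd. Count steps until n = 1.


151 → 454 → 227 → 682 → 341 → 1024 → 512 → 256 → 128 → 64 → 32 → 16 → 8 → 4 → 2 → 1
Total steps = 15

15 steps


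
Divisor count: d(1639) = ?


1639 = 11^1 × 149^1
d(1639) = (1+1) × (1+1) = 4

4 divisors


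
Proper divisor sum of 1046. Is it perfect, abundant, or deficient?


Proper divisors: 1, 2, 523
Sum = 1 + 2 + 523 = 526
526 < 1046 → deficient

s(1046) = 526 (deficient)


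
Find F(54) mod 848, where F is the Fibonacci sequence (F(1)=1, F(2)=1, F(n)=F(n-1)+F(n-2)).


F(k) mod 848 for k=1..54:
1, 1, 2, 3, 5, 8, 13, 21, 34, 55, 89, 144, 233, 377, 610, 139, 749, 40, 789, 829, 770, 751, 673, 576, 401, 129, 530, 659, 341, 152, 493, 645, 290, 87, 377, 464, 841, 457, 450, 59, 509, 568, 229, 797, 178, 127, 305, 432, 737, 321, 210, 531, 741, 424
F(54) mod 848 = 424


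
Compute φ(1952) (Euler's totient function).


1952 = 2^5 × 61
Prime factors: 2, 61
φ(1952) = 1952 × (1-1/2) × (1-1/61)
= 1952 × 1/2 × 60/61 = 960

φ(1952) = 960


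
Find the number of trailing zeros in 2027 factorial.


floor(2027/5) = 405
floor(2027/25) = 81
floor(2027/125) = 16
floor(2027/625) = 3
Total = 505

505 trailing zeros


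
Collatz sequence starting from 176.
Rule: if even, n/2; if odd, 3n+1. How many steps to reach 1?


176 → 88 → 44 → 22 → 11 → 34 → 17 → 52 → 26 → 13 → 40 → 20 → 10 → 5 → 16 → 8 → 4 → 2 → 1
Total steps = 18

18 steps


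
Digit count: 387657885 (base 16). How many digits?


387657885 in base 16 = 171B309D
Number of digits = 8

8 digits (base 16)


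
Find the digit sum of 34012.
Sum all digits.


3 + 4 + 0 + 1 + 2 = 10


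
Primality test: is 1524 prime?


1524 / 2 = 762 (exact division)
1524 is NOT prime.

No, 1524 is not prime


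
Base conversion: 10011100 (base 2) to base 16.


10011100 (base 2) = 156 (decimal)
156 (decimal) = 9C (base 16)


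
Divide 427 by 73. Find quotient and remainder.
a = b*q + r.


427 = 73 * 5 + 62
Check: 365 + 62 = 427

q = 5, r = 62


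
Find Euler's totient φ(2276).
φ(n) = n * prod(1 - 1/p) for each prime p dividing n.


2276 = 2^2 × 569
Prime factors: 2, 569
φ(2276) = 2276 × (1-1/2) × (1-1/569)
= 2276 × 1/2 × 568/569 = 1136

φ(2276) = 1136


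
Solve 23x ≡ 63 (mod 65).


GCD(23, 65) = 1, unique solution
a^(-1) mod 65 = 17
x = 17 * 63 mod 65 = 31

x ≡ 31 (mod 65)


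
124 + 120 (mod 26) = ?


124 + 120 = 244
244 mod 26 = 10


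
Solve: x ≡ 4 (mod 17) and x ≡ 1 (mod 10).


M = 17*10 = 170
M1 = M/17 = 10, M2 = M/10 = 17
M1^(-1) mod 17 = 12, M2^(-1) mod 10 = 3
x = 4*10*12 + 1*17*3 = 531
531 mod 170 = 21
Check: 21 mod 17 = 4 ✓, 21 mod 10 = 1 ✓

x ≡ 21 (mod 170)


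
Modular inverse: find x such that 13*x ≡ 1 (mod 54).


Use the extended Euclidean algorithm on (54, 13); each row r = 54*s + 13*t:
r=54, s=1, t=0
r=13, s=0, t=1
q=4: r=2, s=1, t=-4   [54*(1) + 13*(-4) = 2]
q=6: r=1, s=-6, t=25   [54*(-6) + 13*(25) = 1]
q=2: r=0, s=13, t=-54   [54*(13) + 13*(-54) = 0]
GCD = 1 with t = 25, so 13*(25) ≡ 1 (mod 54)
Inverse = 25 mod 54 = 25
Check: 13 * 25 = 325 ≡ 1 (mod 54)

13^(-1) ≡ 25 (mod 54)


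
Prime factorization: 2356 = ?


2356 / 2 = 1178
1178 / 2 = 589
589 / 19 = 31
31 / 31 = 1
2356 = 2^2 × 19 × 31


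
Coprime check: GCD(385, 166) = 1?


Euclidean algorithm:
385 = 2 * 166 + 53
166 = 3 * 53 + 7
53 = 7 * 7 + 4
7 = 1 * 4 + 3
4 = 1 * 3 + 1
3 = 3 * 1 + 0
GCD(385, 166) = 1

Yes, coprime (GCD = 1)


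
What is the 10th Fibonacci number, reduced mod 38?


F(k) mod 38 for k=1..10:
1, 1, 2, 3, 5, 8, 13, 21, 34, 17
F(10) mod 38 = 17


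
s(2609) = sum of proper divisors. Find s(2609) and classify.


Proper divisors: 1
Sum = 1 = 1
1 < 2609 → deficient

s(2609) = 1 (deficient)


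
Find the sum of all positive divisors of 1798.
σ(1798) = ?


Divisors of 1798: 1, 2, 29, 31, 58, 62, 899, 1798
Sum = 1 + 2 + 29 + 31 + 58 + 62 + 899 + 1798 = 2880

σ(1798) = 2880


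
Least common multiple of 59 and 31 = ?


GCD(59, 31) = 1
LCM = 59*31/1 = 1829/1 = 1829

LCM = 1829


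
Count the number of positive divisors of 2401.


2401 = 7^4
d(2401) = (4+1) = 5

5 divisors


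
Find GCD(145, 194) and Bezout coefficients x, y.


Tabular extended Euclidean (each row: r = 145*s + 194*t):
r=145, s=1, t=0
r=194, s=0, t=1
q=0: r=145, s=1, t=0   [145*(1) + 194*(0) = 145]
q=1: r=49, s=-1, t=1   [145*(-1) + 194*(1) = 49]
q=2: r=47, s=3, t=-2   [145*(3) + 194*(-2) = 47]
q=1: r=2, s=-4, t=3   [145*(-4) + 194*(3) = 2]
q=23: r=1, s=95, t=-71   [145*(95) + 194*(-71) = 1]
q=2: r=0, s=-194, t=145   [145*(-194) + 194*(145) = 0]
GCD = 1; from the row with r=1: x=95, y=-71
Check: 145*(95) + 194*(-71) = 13775 - 13774 = 1

GCD = 1, x = 95, y = -71


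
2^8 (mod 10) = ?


2^1 mod 10 = 2
2^2 mod 10 = 4
2^3 mod 10 = 8
2^4 mod 10 = 6
2^5 mod 10 = 2
2^6 mod 10 = 4
2^7 mod 10 = 8
2^8 mod 10 = 6


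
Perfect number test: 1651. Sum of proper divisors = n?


Proper divisors of 1651: 1, 13, 127
Sum = 1 + 13 + 127 = 141

No, 1651 is not perfect (141 ≠ 1651)


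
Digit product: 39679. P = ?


3 × 9 × 6 × 7 × 9 = 10206


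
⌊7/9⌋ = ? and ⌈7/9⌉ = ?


7/9 = 0.7778
floor = 0
ceil = 1

floor = 0, ceil = 1


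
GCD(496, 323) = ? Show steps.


496 = 1 * 323 + 173
323 = 1 * 173 + 150
173 = 1 * 150 + 23
150 = 6 * 23 + 12
23 = 1 * 12 + 11
12 = 1 * 11 + 1
11 = 11 * 1 + 0
GCD = 1


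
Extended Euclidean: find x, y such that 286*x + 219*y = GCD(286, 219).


Tabular extended Euclidean (each row: r = 286*s + 219*t):
r=286, s=1, t=0
r=219, s=0, t=1
q=1: r=67, s=1, t=-1   [286*(1) + 219*(-1) = 67]
q=3: r=18, s=-3, t=4   [286*(-3) + 219*(4) = 18]
q=3: r=13, s=10, t=-13   [286*(10) + 219*(-13) = 13]
q=1: r=5, s=-13, t=17   [286*(-13) + 219*(17) = 5]
q=2: r=3, s=36, t=-47   [286*(36) + 219*(-47) = 3]
q=1: r=2, s=-49, t=64   [286*(-49) + 219*(64) = 2]
q=1: r=1, s=85, t=-111   [286*(85) + 219*(-111) = 1]
q=2: r=0, s=-219, t=286   [286*(-219) + 219*(286) = 0]
GCD = 1; from the row with r=1: x=85, y=-111
Check: 286*(85) + 219*(-111) = 24310 - 24309 = 1

GCD = 1, x = 85, y = -111


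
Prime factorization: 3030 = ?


3030 / 2 = 1515
1515 / 3 = 505
505 / 5 = 101
101 / 101 = 1
3030 = 2 × 3 × 5 × 101


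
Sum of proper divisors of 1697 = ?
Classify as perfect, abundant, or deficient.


Proper divisors: 1
Sum = 1 = 1
1 < 1697 → deficient

s(1697) = 1 (deficient)


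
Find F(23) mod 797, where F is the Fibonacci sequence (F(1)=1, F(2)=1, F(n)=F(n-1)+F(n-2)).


F(k) mod 797 for k=1..23:
1, 1, 2, 3, 5, 8, 13, 21, 34, 55, 89, 144, 233, 377, 610, 190, 3, 193, 196, 389, 585, 177, 762
F(23) mod 797 = 762


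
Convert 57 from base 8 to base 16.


57 (base 8) = 47 (decimal)
47 (decimal) = 2F (base 16)


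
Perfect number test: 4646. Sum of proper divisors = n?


Proper divisors of 4646: 1, 2, 23, 46, 101, 202, 2323
Sum = 1 + 2 + 23 + 46 + 101 + 202 + 2323 = 2698

No, 4646 is not perfect (2698 ≠ 4646)


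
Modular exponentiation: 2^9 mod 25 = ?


2^1 mod 25 = 2
2^2 mod 25 = 4
2^3 mod 25 = 8
2^4 mod 25 = 16
2^5 mod 25 = 7
2^6 mod 25 = 14
2^7 mod 25 = 3
2^8 mod 25 = 6
2^9 mod 25 = 12


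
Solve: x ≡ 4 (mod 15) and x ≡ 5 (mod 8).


M = 15*8 = 120
M1 = M/15 = 8, M2 = M/8 = 15
M1^(-1) mod 15 = 2, M2^(-1) mod 8 = 7
x = 4*8*2 + 5*15*7 = 589
589 mod 120 = 109
Check: 109 mod 15 = 4 ✓, 109 mod 8 = 5 ✓

x ≡ 109 (mod 120)


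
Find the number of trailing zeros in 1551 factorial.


floor(1551/5) = 310
floor(1551/25) = 62
floor(1551/125) = 12
floor(1551/625) = 2
Total = 386

386 trailing zeros


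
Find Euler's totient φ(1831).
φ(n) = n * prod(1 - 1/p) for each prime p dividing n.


1831 = 1831
Prime factors: 1831
φ(1831) = 1831 × (1-1/1831)
= 1831 × 1830/1831 = 1830

φ(1831) = 1830


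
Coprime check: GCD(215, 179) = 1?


Euclidean algorithm:
215 = 1 * 179 + 36
179 = 4 * 36 + 35
36 = 1 * 35 + 1
35 = 35 * 1 + 0
GCD(215, 179) = 1

Yes, coprime (GCD = 1)


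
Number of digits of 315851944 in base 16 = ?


315851944 in base 16 = 12D384A8
Number of digits = 8

8 digits (base 16)


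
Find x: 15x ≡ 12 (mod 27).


GCD(15, 27) = 3 divides 12
Divide: 5x ≡ 4 (mod 9)
x ≡ 8 (mod 9)


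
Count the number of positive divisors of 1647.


1647 = 3^3 × 61^1
d(1647) = (3+1) × (1+1) = 8

8 divisors


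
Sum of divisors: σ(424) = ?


Divisors of 424: 1, 2, 4, 8, 53, 106, 212, 424
Sum = 1 + 2 + 4 + 8 + 53 + 106 + 212 + 424 = 810

σ(424) = 810


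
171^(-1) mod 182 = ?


Use the extended Euclidean algorithm on (182, 171); each row r = 182*s + 171*t:
r=182, s=1, t=0
r=171, s=0, t=1
q=1: r=11, s=1, t=-1   [182*(1) + 171*(-1) = 11]
q=15: r=6, s=-15, t=16   [182*(-15) + 171*(16) = 6]
q=1: r=5, s=16, t=-17   [182*(16) + 171*(-17) = 5]
q=1: r=1, s=-31, t=33   [182*(-31) + 171*(33) = 1]
q=5: r=0, s=171, t=-182   [182*(171) + 171*(-182) = 0]
GCD = 1 with t = 33, so 171*(33) ≡ 1 (mod 182)
Inverse = 33 mod 182 = 33
Check: 171 * 33 = 5643 ≡ 1 (mod 182)

171^(-1) ≡ 33 (mod 182)


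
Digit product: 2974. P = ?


2 × 9 × 7 × 4 = 504


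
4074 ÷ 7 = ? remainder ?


4074 = 7 * 582 + 0
Check: 4074 + 0 = 4074

q = 582, r = 0


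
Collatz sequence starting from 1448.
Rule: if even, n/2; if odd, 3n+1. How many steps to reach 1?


1448 → 724 → 362 → 181 → 544 → 272 → 136 → 68 → 34 → 17 → 52 → 26 → 13 → 40 → 20 → 10 → 5 → 16 → 8 → 4 → 2 → 1
Total steps = 21

21 steps


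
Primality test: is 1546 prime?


1546 / 2 = 773 (exact division)
1546 is NOT prime.

No, 1546 is not prime


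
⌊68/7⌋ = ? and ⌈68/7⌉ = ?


68/7 = 9.7143
floor = 9
ceil = 10

floor = 9, ceil = 10


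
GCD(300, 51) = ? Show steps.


300 = 5 * 51 + 45
51 = 1 * 45 + 6
45 = 7 * 6 + 3
6 = 2 * 3 + 0
GCD = 3


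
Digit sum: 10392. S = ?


1 + 0 + 3 + 9 + 2 = 15


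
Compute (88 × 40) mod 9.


88 × 40 = 3520
3520 mod 9 = 1


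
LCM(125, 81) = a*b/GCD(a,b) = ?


GCD(125, 81) = 1
LCM = 125*81/1 = 10125/1 = 10125

LCM = 10125


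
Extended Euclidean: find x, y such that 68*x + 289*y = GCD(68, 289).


Tabular extended Euclidean (each row: r = 68*s + 289*t):
r=68, s=1, t=0
r=289, s=0, t=1
q=0: r=68, s=1, t=0   [68*(1) + 289*(0) = 68]
q=4: r=17, s=-4, t=1   [68*(-4) + 289*(1) = 17]
q=4: r=0, s=17, t=-4   [68*(17) + 289*(-4) = 0]
GCD = 17; from the row with r=17: x=-4, y=1
Check: 68*(-4) + 289*(1) = -272 + 289 = 17

GCD = 17, x = -4, y = 1


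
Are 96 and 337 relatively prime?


Euclidean algorithm:
337 = 3 * 96 + 49
96 = 1 * 49 + 47
49 = 1 * 47 + 2
47 = 23 * 2 + 1
2 = 2 * 1 + 0
GCD(96, 337) = 1

Yes, coprime (GCD = 1)


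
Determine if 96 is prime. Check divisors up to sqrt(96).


96 / 2 = 48 (exact division)
96 is NOT prime.

No, 96 is not prime


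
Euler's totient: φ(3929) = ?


3929 = 3929
Prime factors: 3929
φ(3929) = 3929 × (1-1/3929)
= 3929 × 3928/3929 = 3928

φ(3929) = 3928


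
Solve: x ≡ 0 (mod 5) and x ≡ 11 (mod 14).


M = 5*14 = 70
M1 = M/5 = 14, M2 = M/14 = 5
M1^(-1) mod 5 = 4, M2^(-1) mod 14 = 3
x = 0*14*4 + 11*5*3 = 165
165 mod 70 = 25
Check: 25 mod 5 = 0 ✓, 25 mod 14 = 11 ✓

x ≡ 25 (mod 70)


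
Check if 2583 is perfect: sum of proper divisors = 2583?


Proper divisors of 2583: 1, 3, 7, 9, 21, 41, 63, 123, 287, 369, 861
Sum = 1 + 3 + 7 + 9 + 21 + 41 + 63 + 123 + 287 + 369 + 861 = 1785

No, 2583 is not perfect (1785 ≠ 2583)


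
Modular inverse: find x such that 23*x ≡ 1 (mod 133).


Use the extended Euclidean algorithm on (133, 23); each row r = 133*s + 23*t:
r=133, s=1, t=0
r=23, s=0, t=1
q=5: r=18, s=1, t=-5   [133*(1) + 23*(-5) = 18]
q=1: r=5, s=-1, t=6   [133*(-1) + 23*(6) = 5]
q=3: r=3, s=4, t=-23   [133*(4) + 23*(-23) = 3]
q=1: r=2, s=-5, t=29   [133*(-5) + 23*(29) = 2]
q=1: r=1, s=9, t=-52   [133*(9) + 23*(-52) = 1]
q=2: r=0, s=-23, t=133   [133*(-23) + 23*(133) = 0]
GCD = 1 with t = -52, so 23*(-52) ≡ 1 (mod 133)
Inverse = -52 mod 133 = 81
Check: 23 * 81 = 1863 ≡ 1 (mod 133)

23^(-1) ≡ 81 (mod 133)


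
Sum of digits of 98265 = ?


9 + 8 + 2 + 6 + 5 = 30


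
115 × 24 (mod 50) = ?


115 × 24 = 2760
2760 mod 50 = 10


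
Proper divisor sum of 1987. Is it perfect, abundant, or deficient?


Proper divisors: 1
Sum = 1 = 1
1 < 1987 → deficient

s(1987) = 1 (deficient)


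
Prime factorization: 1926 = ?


1926 / 2 = 963
963 / 3 = 321
321 / 3 = 107
107 / 107 = 1
1926 = 2 × 3^2 × 107


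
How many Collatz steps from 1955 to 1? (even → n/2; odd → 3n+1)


1955 → 5866 → 2933 → 8800 → 4400 → 2200 → 1100 → 550 → 275 → 826 → 413 → 1240 → 620 → 310 → 155 → 466 → 233 → 700 → 350 → 175 → 526 → 263 → 790 → 395 → 1186 → 593 → 1780 → 890 → 445 → 1336 → 668 → 334 → 167 → 502 → 251 → 754 → 377 → 1132 → 566 → 283 → 850 → 425 → 1276 → 638 → 319 → 958 → 479 → 1438 → 719 → 2158 → 1079 → 3238 → 1619 → 4858 → 2429 → 7288 → 3644 → 1822 → 911 → 2734 → 1367 → 4102 → 2051 → 6154 → 3077 → 9232 → 4616 → 2308 → 1154 → 577 → 1732 → 866 → 433 → 1300 → 650 → 325 → 976 → 488 → 244 → 122 → 61 → 184 → 92 → 46 → 23 → 70 → 35 → 106 → 53 → 160 → 80 → 40 → 20 → 10 → 5 → 16 → 8 → 4 → 2 → 1
Total steps = 99

99 steps


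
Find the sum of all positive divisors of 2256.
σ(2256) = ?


Divisors of 2256: 1, 2, 3, 4, 6, 8, 12, 16, 24, 47, 48, 94, 141, 188, 282, 376, 564, 752, 1128, 2256
Sum = 1 + 2 + 3 + 4 + 6 + 8 + 12 + 16 + 24 + 47 + 48 + 94 + 141 + 188 + 282 + 376 + 564 + 752 + 1128 + 2256 = 5952

σ(2256) = 5952


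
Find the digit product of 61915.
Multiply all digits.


6 × 1 × 9 × 1 × 5 = 270


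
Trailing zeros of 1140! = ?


floor(1140/5) = 228
floor(1140/25) = 45
floor(1140/125) = 9
floor(1140/625) = 1
Total = 283

283 trailing zeros


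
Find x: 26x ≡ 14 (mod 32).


GCD(26, 32) = 2 divides 14
Divide: 13x ≡ 7 (mod 16)
x ≡ 3 (mod 16)


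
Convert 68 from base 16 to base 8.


68 (base 16) = 104 (decimal)
104 (decimal) = 150 (base 8)


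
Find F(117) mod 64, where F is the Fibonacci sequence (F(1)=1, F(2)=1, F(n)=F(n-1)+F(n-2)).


F(k) mod 64 for k=1..117:
1, 1, 2, 3, 5, 8, 13, 21, 34, 55, 25, 16, 41, 57, 34, 27, 61, 24, 21, 45, 2, 47, 49, 32, 17, 49, 2, 51, 53, 40, 29, 5, 34, 39, 9, 48, 57, 41, 34, 11, 45, 56, 37, 29, 2, 31, 33, 0, 33, 33, 2, 35, 37, 8, 45, 53, 34, 23, 57, 16, 9, 25, 34, 59, 29, 24, 53, 13, 2, 15, 17, 32, 49, 17, 2, 19, 21, 40, 61, 37, 34, 7, 41, 48, 25, 9, 34, 43, 13, 56, 5, 61, 2, 63, 1, 0, 1, 1, 2, 3, 5, 8, 13, 21, 34, 55, 25, 16, 41, 57, 34, 27, 61, 24, 21, 45, 2
F(117) mod 64 = 2


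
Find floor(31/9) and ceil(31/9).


31/9 = 3.4444
floor = 3
ceil = 4

floor = 3, ceil = 4


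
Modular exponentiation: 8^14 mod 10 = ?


8^1 mod 10 = 8
8^2 mod 10 = 4
8^3 mod 10 = 2
8^4 mod 10 = 6
8^5 mod 10 = 8
8^6 mod 10 = 4
8^7 mod 10 = 2
8^8 mod 10 = 6
8^9 mod 10 = 8
8^10 mod 10 = 4
8^11 mod 10 = 2
8^12 mod 10 = 6
8^13 mod 10 = 8
8^14 mod 10 = 4


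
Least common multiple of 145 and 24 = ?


GCD(145, 24) = 1
LCM = 145*24/1 = 3480/1 = 3480

LCM = 3480


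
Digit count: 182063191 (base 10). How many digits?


182063191 has 9 digits in base 10
floor(log10(182063191)) + 1 = floor(8.2602) + 1 = 9

9 digits (base 10)


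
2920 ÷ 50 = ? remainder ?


2920 = 50 * 58 + 20
Check: 2900 + 20 = 2920

q = 58, r = 20


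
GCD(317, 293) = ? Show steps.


317 = 1 * 293 + 24
293 = 12 * 24 + 5
24 = 4 * 5 + 4
5 = 1 * 4 + 1
4 = 4 * 1 + 0
GCD = 1


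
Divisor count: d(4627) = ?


4627 = 7^1 × 661^1
d(4627) = (1+1) × (1+1) = 4

4 divisors


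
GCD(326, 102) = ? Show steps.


326 = 3 * 102 + 20
102 = 5 * 20 + 2
20 = 10 * 2 + 0
GCD = 2


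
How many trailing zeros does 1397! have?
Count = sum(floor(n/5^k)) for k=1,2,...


floor(1397/5) = 279
floor(1397/25) = 55
floor(1397/125) = 11
floor(1397/625) = 2
Total = 347

347 trailing zeros


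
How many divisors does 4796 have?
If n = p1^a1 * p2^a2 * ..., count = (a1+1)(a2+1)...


4796 = 2^2 × 11^1 × 109^1
d(4796) = (2+1) × (1+1) × (1+1) = 12

12 divisors


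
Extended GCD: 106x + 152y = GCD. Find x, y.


Tabular extended Euclidean (each row: r = 106*s + 152*t):
r=106, s=1, t=0
r=152, s=0, t=1
q=0: r=106, s=1, t=0   [106*(1) + 152*(0) = 106]
q=1: r=46, s=-1, t=1   [106*(-1) + 152*(1) = 46]
q=2: r=14, s=3, t=-2   [106*(3) + 152*(-2) = 14]
q=3: r=4, s=-10, t=7   [106*(-10) + 152*(7) = 4]
q=3: r=2, s=33, t=-23   [106*(33) + 152*(-23) = 2]
q=2: r=0, s=-76, t=53   [106*(-76) + 152*(53) = 0]
GCD = 2; from the row with r=2: x=33, y=-23
Check: 106*(33) + 152*(-23) = 3498 - 3496 = 2

GCD = 2, x = 33, y = -23


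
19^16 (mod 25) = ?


19^1 mod 25 = 19
19^2 mod 25 = 11
19^3 mod 25 = 9
19^4 mod 25 = 21
19^5 mod 25 = 24
19^6 mod 25 = 6
19^7 mod 25 = 14
19^8 mod 25 = 16
19^9 mod 25 = 4
19^10 mod 25 = 1
19^11 mod 25 = 19
19^12 mod 25 = 11
19^13 mod 25 = 9
19^14 mod 25 = 21
19^15 mod 25 = 24
19^16 mod 25 = 6


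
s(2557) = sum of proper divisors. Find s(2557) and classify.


Proper divisors: 1
Sum = 1 = 1
1 < 2557 → deficient

s(2557) = 1 (deficient)


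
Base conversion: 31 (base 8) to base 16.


31 (base 8) = 25 (decimal)
25 (decimal) = 19 (base 16)


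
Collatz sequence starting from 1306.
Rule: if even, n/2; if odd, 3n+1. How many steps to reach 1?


1306 → 653 → 1960 → 980 → 490 → 245 → 736 → 368 → 184 → 92 → 46 → 23 → 70 → 35 → 106 → 53 → 160 → 80 → 40 → 20 → 10 → 5 → 16 → 8 → 4 → 2 → 1
Total steps = 26

26 steps


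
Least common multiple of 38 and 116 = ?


GCD(38, 116) = 2
LCM = 38*116/2 = 4408/2 = 2204

LCM = 2204


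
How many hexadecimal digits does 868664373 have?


868664373 in base 16 = 33C6C435
Number of digits = 8

8 digits (base 16)


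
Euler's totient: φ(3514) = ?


3514 = 2 × 7 × 251
Prime factors: 2, 7, 251
φ(3514) = 3514 × (1-1/2) × (1-1/7) × (1-1/251)
= 3514 × 1/2 × 6/7 × 250/251 = 1500

φ(3514) = 1500


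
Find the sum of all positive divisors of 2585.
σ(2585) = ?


Divisors of 2585: 1, 5, 11, 47, 55, 235, 517, 2585
Sum = 1 + 5 + 11 + 47 + 55 + 235 + 517 + 2585 = 3456

σ(2585) = 3456


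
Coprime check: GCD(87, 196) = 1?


Euclidean algorithm:
196 = 2 * 87 + 22
87 = 3 * 22 + 21
22 = 1 * 21 + 1
21 = 21 * 1 + 0
GCD(87, 196) = 1

Yes, coprime (GCD = 1)


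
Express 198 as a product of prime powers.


198 / 2 = 99
99 / 3 = 33
33 / 3 = 11
11 / 11 = 1
198 = 2 × 3^2 × 11


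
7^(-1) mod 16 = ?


Use the extended Euclidean algorithm on (16, 7); each row r = 16*s + 7*t:
r=16, s=1, t=0
r=7, s=0, t=1
q=2: r=2, s=1, t=-2   [16*(1) + 7*(-2) = 2]
q=3: r=1, s=-3, t=7   [16*(-3) + 7*(7) = 1]
q=2: r=0, s=7, t=-16   [16*(7) + 7*(-16) = 0]
GCD = 1 with t = 7, so 7*(7) ≡ 1 (mod 16)
Inverse = 7 mod 16 = 7
Check: 7 * 7 = 49 ≡ 1 (mod 16)

7^(-1) ≡ 7 (mod 16)


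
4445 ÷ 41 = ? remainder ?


4445 = 41 * 108 + 17
Check: 4428 + 17 = 4445

q = 108, r = 17


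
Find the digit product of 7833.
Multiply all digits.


7 × 8 × 3 × 3 = 504


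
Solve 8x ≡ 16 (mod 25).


GCD(8, 25) = 1, unique solution
a^(-1) mod 25 = 22
x = 22 * 16 mod 25 = 2

x ≡ 2 (mod 25)


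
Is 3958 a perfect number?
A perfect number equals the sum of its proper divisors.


Proper divisors of 3958: 1, 2, 1979
Sum = 1 + 2 + 1979 = 1982

No, 3958 is not perfect (1982 ≠ 3958)


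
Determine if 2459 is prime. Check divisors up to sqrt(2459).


Check divisors up to sqrt(2459) = 49.5883
No divisors found.
2459 is prime.

Yes, 2459 is prime


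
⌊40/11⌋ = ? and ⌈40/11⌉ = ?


40/11 = 3.6364
floor = 3
ceil = 4

floor = 3, ceil = 4


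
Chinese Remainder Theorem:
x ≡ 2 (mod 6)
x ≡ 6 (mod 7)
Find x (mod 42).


M = 6*7 = 42
M1 = M/6 = 7, M2 = M/7 = 6
M1^(-1) mod 6 = 1, M2^(-1) mod 7 = 6
x = 2*7*1 + 6*6*6 = 230
230 mod 42 = 20
Check: 20 mod 6 = 2 ✓, 20 mod 7 = 6 ✓

x ≡ 20 (mod 42)


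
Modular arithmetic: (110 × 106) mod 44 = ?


110 × 106 = 11660
11660 mod 44 = 0


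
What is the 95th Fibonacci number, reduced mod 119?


F(k) mod 119 for k=1..95:
1, 1, 2, 3, 5, 8, 13, 21, 34, 55, 89, 25, 114, 20, 15, 35, 50, 85, 16, 101, 117, 99, 97, 77, 55, 13, 68, 81, 30, 111, 22, 14, 36, 50, 86, 17, 103, 1, 104, 105, 90, 76, 47, 4, 51, 55, 106, 42, 29, 71, 100, 52, 33, 85, 118, 84, 83, 48, 12, 60, 72, 13, 85, 98, 64, 43, 107, 31, 19, 50, 69, 0, 69, 69, 19, 88, 107, 76, 64, 21, 85, 106, 72, 59, 12, 71, 83, 35, 118, 34, 33, 67, 100, 48, 29
F(95) mod 119 = 29


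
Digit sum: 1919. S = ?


1 + 9 + 1 + 9 = 20


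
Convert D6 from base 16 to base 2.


D6 (base 16) = 214 (decimal)
214 (decimal) = 11010110 (base 2)


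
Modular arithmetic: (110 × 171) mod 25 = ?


110 × 171 = 18810
18810 mod 25 = 10


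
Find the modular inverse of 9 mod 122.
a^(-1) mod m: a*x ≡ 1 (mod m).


Use the extended Euclidean algorithm on (122, 9); each row r = 122*s + 9*t:
r=122, s=1, t=0
r=9, s=0, t=1
q=13: r=5, s=1, t=-13   [122*(1) + 9*(-13) = 5]
q=1: r=4, s=-1, t=14   [122*(-1) + 9*(14) = 4]
q=1: r=1, s=2, t=-27   [122*(2) + 9*(-27) = 1]
q=4: r=0, s=-9, t=122   [122*(-9) + 9*(122) = 0]
GCD = 1 with t = -27, so 9*(-27) ≡ 1 (mod 122)
Inverse = -27 mod 122 = 95
Check: 9 * 95 = 855 ≡ 1 (mod 122)

9^(-1) ≡ 95 (mod 122)


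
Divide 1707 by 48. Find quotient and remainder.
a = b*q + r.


1707 = 48 * 35 + 27
Check: 1680 + 27 = 1707

q = 35, r = 27


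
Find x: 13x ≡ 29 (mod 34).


GCD(13, 34) = 1, unique solution
a^(-1) mod 34 = 21
x = 21 * 29 mod 34 = 31

x ≡ 31 (mod 34)


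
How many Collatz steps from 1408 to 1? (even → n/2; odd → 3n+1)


1408 → 704 → 352 → 176 → 88 → 44 → 22 → 11 → 34 → 17 → 52 → 26 → 13 → 40 → 20 → 10 → 5 → 16 → 8 → 4 → 2 → 1
Total steps = 21

21 steps


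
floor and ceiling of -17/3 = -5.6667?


-17/3 = -5.6667
floor = -6
ceil = -5

floor = -6, ceil = -5


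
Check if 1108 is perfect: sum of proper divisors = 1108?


Proper divisors of 1108: 1, 2, 4, 277, 554
Sum = 1 + 2 + 4 + 277 + 554 = 838

No, 1108 is not perfect (838 ≠ 1108)


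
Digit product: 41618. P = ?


4 × 1 × 6 × 1 × 8 = 192


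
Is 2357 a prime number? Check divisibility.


Check divisors up to sqrt(2357) = 48.5489
No divisors found.
2357 is prime.

Yes, 2357 is prime


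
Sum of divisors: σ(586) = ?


Divisors of 586: 1, 2, 293, 586
Sum = 1 + 2 + 293 + 586 = 882

σ(586) = 882
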